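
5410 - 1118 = 4292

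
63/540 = 7/60 = 0.12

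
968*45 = 43560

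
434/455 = 62/65 = 0.95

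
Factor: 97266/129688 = 3/4  =  2^( - 2 ) * 3^1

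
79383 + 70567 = 149950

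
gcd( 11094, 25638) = 6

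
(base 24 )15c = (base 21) 1cf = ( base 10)708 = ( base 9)866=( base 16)2c4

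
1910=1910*1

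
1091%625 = 466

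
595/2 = 297+ 1/2  =  297.50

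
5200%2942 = 2258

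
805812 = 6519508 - 5713696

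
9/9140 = 9/9140 = 0.00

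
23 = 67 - 44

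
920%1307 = 920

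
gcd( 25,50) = 25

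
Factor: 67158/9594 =7  =  7^1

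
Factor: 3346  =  2^1*7^1*239^1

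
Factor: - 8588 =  - 2^2*19^1 * 113^1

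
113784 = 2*56892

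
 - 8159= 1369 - 9528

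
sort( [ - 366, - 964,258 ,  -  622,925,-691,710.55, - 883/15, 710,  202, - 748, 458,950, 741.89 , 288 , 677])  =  [  -  964, - 748, - 691, -622, -366, - 883/15,202, 258,288,458, 677 , 710,710.55,741.89,925,950]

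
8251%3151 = 1949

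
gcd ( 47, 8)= 1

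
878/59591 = 878/59591 = 0.01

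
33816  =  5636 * 6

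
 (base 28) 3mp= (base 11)2281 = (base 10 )2993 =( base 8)5661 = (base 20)79d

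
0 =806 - 806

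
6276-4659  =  1617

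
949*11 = 10439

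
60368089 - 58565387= 1802702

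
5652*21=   118692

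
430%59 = 17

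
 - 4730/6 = -789 + 2/3 = -  788.33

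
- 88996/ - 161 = 88996/161 = 552.77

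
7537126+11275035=18812161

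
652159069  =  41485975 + 610673094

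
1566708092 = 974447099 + 592260993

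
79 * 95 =7505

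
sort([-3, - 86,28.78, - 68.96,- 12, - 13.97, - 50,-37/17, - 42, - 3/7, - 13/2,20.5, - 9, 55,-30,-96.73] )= [ - 96.73 , - 86, - 68.96 , - 50,-42, - 30, - 13.97, - 12, - 9,-13/2,  -  3, - 37/17, - 3/7,20.5,  28.78,55]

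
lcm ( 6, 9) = 18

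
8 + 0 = 8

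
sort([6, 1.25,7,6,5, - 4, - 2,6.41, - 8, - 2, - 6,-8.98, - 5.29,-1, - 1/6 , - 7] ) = [ - 8.98, - 8,-7,  -  6, - 5.29, - 4, - 2, -2,-1, - 1/6, 1.25,5, 6 , 6,6.41,7]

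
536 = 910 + -374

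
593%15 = 8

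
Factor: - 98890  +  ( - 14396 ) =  - 2^1*3^1*79^1*239^1=- 113286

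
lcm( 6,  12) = 12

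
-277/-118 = 277/118 = 2.35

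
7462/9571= 7462/9571 = 0.78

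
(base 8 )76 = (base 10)62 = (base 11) 57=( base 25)2C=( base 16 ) 3e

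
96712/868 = 3454/31 = 111.42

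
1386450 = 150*9243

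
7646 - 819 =6827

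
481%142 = 55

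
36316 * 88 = 3195808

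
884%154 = 114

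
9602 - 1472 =8130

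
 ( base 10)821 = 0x335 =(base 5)11241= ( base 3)1010102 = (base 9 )1112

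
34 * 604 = 20536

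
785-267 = 518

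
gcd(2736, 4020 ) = 12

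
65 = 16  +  49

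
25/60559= 25/60559 =0.00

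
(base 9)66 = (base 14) 44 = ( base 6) 140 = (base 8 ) 74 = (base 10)60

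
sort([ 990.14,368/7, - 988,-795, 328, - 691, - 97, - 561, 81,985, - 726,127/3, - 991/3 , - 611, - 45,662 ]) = [ - 988,-795, - 726,- 691, - 611, -561, - 991/3, - 97,-45,127/3, 368/7,81,  328,  662,  985,990.14] 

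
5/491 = 5/491 = 0.01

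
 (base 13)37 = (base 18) 2A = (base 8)56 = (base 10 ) 46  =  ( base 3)1201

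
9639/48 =3213/16= 200.81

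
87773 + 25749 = 113522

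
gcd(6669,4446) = 2223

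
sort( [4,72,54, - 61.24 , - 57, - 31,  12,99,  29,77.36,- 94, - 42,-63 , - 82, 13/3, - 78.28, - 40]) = [- 94, - 82,-78.28, - 63, - 61.24,  -  57, - 42,-40, - 31, 4,  13/3, 12, 29, 54 , 72, 77.36, 99]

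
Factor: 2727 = 3^3* 101^1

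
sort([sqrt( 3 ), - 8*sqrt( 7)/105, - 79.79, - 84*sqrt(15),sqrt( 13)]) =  [ - 84*sqrt ( 15), - 79.79, - 8*sqrt( 7 )/105,sqrt(3),sqrt(13)]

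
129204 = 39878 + 89326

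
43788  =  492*89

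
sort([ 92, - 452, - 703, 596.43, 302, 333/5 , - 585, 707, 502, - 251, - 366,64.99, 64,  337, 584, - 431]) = [ - 703, - 585, - 452, - 431, - 366, - 251 , 64, 64.99, 333/5,  92,  302,337,502,584, 596.43, 707]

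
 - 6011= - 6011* 1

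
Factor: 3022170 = 2^1*3^1 * 5^1*131^1*769^1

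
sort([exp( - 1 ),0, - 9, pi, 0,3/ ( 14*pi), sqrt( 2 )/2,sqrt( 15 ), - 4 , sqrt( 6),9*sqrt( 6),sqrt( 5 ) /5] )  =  [ - 9, - 4,0, 0, 3/(14*pi), exp(- 1), sqrt( 5 )/5,sqrt( 2)/2 , sqrt( 6),  pi,sqrt( 15) , 9*sqrt(6 )]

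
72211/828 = 87 + 175/828 = 87.21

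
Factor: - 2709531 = - 3^4*11^1*3041^1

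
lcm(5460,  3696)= 240240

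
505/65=101/13 = 7.77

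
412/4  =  103 = 103.00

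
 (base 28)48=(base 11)AA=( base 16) 78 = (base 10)120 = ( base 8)170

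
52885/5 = 10577 = 10577.00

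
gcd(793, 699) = 1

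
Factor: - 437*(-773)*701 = 236798501 = 19^1 *23^1*701^1 * 773^1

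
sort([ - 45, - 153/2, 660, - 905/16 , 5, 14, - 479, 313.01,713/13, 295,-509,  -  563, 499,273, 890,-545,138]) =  [ -563, - 545, - 509, - 479, - 153/2, -905/16, - 45,5,14,713/13, 138,  273, 295  ,  313.01, 499,660,890]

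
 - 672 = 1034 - 1706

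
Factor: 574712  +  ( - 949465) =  - 374753 = - 374753^1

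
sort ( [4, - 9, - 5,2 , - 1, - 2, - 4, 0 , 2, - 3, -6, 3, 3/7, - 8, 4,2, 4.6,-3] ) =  [ - 9, - 8, - 6, - 5,-4 ,-3,  -  3, - 2, - 1, 0,3/7,2, 2,2,3, 4,4,  4.6] 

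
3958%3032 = 926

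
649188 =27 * 24044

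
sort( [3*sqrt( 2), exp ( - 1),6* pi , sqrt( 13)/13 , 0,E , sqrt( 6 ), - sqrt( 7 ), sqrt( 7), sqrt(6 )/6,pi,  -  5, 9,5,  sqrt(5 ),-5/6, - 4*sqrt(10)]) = [ -4 *sqrt(10),-5,  -  sqrt(7) , -5/6, 0 , sqrt( 13)/13, exp( - 1 ),sqrt( 6)/6 , sqrt( 5 ), sqrt(6 ),  sqrt( 7) , E, pi,  3*sqrt( 2), 5, 9,6*pi]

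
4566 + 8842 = 13408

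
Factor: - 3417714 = -2^1*3^4*17^2*73^1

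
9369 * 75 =702675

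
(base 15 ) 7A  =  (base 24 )4j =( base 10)115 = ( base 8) 163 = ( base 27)47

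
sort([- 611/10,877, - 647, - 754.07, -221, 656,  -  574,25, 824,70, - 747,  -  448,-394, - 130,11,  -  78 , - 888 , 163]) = [ - 888, - 754.07,- 747 ,  -  647,- 574, -448, -394,  -  221, - 130,  -  78, - 611/10,11, 25,  70, 163, 656,824, 877] 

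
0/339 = 0=0.00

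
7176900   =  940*7635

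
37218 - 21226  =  15992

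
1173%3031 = 1173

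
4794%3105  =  1689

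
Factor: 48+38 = 2^1* 43^1 = 86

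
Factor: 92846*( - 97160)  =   - 2^4*5^1*7^1* 13^1*347^1 * 3571^1 =-  9020917360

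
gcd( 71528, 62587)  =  8941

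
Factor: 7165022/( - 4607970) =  - 3^( - 1)*5^( - 1)*269^( - 1)*293^1*571^ ( - 1)*12227^1 = - 3582511/2303985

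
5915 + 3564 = 9479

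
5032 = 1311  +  3721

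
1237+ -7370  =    -  6133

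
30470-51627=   -  21157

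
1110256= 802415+307841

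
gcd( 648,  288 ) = 72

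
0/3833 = 0 = 0.00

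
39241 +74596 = 113837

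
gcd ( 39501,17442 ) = 513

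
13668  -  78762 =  - 65094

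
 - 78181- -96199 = 18018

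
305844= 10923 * 28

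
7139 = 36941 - 29802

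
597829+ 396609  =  994438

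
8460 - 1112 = 7348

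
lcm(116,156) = 4524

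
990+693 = 1683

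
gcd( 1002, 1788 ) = 6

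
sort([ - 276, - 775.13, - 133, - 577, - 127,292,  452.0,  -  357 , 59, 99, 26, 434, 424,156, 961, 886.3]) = [ - 775.13, - 577, - 357,-276, - 133, - 127,26,59, 99,156,  292,424,434,452.0,886.3, 961 ] 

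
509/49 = 509/49 = 10.39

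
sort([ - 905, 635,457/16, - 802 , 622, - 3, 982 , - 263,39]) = [ - 905,- 802, - 263,  -  3,  457/16, 39, 622,635,982]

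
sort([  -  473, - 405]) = [ - 473, - 405 ]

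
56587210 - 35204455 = 21382755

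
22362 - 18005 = 4357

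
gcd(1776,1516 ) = 4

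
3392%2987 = 405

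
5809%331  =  182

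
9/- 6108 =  - 1 + 2033/2036 = -  0.00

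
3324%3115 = 209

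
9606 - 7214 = 2392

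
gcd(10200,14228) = 4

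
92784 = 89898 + 2886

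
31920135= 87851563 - 55931428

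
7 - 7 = 0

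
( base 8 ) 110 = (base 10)72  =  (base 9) 80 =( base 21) 39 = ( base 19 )3f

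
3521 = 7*503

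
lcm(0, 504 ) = 0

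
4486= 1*4486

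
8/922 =4/461 = 0.01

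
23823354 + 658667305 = 682490659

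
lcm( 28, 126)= 252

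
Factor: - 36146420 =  - 2^2*5^1*17^1*41^1 * 2593^1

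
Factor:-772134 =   -  2^1* 3^1*11^1*11699^1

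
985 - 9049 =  - 8064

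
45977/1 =45977 = 45977.00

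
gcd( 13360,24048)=2672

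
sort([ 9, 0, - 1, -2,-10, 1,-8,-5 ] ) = [ - 10, - 8, - 5,-2,-1,0, 1, 9] 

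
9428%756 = 356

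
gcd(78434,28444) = 2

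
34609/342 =34609/342= 101.20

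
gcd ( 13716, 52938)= 18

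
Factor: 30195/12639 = 915/383  =  3^1*5^1  *61^1 * 383^( - 1)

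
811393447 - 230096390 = 581297057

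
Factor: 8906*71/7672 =316163/3836 =2^( - 2)*7^(  -  1 )*61^1*71^1*73^1* 137^ ( - 1) 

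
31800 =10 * 3180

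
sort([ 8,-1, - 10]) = [ - 10,-1,  8]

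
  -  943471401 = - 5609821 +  - 937861580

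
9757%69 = 28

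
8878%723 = 202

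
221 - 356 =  - 135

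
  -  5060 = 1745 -6805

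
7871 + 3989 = 11860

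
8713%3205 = 2303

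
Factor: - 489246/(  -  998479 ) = 2^1*3^1*31^( -2) *73^1*1039^(-1) * 1117^1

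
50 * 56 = 2800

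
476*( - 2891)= - 1376116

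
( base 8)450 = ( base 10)296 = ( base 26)ba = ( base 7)602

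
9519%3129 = 132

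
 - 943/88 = - 11 + 25/88 =-10.72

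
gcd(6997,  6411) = 1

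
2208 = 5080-2872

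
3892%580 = 412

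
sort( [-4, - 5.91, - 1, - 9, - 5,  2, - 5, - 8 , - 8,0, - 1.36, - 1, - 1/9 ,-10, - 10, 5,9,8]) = [ - 10,-10,-9, - 8, - 8,-5.91,  -  5, - 5, - 4, - 1.36, - 1, - 1 , - 1/9,0,2,5 , 8, 9] 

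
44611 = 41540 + 3071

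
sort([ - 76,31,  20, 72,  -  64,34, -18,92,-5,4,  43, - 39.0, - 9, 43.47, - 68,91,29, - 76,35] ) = [-76, - 76,-68, - 64,-39.0, - 18 , - 9,- 5, 4,  20, 29,31, 34,  35,43, 43.47,72,  91, 92 ]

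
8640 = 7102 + 1538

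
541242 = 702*771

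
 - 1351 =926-2277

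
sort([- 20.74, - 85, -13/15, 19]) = [-85, - 20.74,-13/15, 19 ] 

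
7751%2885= 1981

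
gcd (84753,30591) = 27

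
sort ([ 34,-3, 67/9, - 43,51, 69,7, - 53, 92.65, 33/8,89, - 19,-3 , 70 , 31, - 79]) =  [ - 79 , - 53,-43, -19, - 3, - 3,  33/8,7,67/9,31,34,51,69, 70, 89,92.65]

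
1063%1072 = 1063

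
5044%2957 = 2087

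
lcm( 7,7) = 7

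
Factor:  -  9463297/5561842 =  - 2^( - 1 )*11^( - 1 )*13^(-1 )*337^1 *19447^( - 1 )*28081^1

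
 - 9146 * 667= - 6100382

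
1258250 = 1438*875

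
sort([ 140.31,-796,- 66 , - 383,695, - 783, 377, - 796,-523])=[-796, - 796, -783,-523, - 383, - 66, 140.31,  377,  695]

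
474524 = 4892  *97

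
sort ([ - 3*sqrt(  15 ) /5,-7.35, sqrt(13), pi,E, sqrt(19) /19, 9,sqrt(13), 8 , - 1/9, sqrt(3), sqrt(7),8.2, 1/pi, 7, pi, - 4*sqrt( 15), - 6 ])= [ - 4*sqrt(15), - 7.35, - 6, -3 * sqrt(15 ) /5, - 1/9, sqrt(19)/19,1/pi, sqrt( 3 ), sqrt( 7), E, pi, pi, sqrt(13) , sqrt(13 ) , 7,8 , 8.2, 9 ]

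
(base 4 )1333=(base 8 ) 177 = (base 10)127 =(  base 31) 43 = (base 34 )3P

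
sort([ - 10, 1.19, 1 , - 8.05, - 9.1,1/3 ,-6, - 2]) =[ - 10,  -  9.1 ,-8.05, - 6, - 2, 1/3,1,1.19 ] 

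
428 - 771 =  - 343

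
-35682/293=-122+64/293 = - 121.78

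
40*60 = 2400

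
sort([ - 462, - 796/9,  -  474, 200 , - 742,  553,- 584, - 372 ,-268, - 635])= [-742, - 635,  -  584, - 474, - 462, - 372,-268, - 796/9, 200, 553]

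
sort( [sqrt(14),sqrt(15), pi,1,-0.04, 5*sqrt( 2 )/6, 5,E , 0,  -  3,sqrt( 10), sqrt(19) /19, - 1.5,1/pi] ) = [ - 3, - 1.5, - 0.04,0,sqrt(19 ) /19,1/pi, 1,5 * sqrt( 2) /6,  E, pi, sqrt(10 ),sqrt (14 ),sqrt (15),5 ] 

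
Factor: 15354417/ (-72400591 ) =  - 3^1 * 13^1*17^1*23159^1*72400591^( - 1)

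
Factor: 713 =23^1*31^1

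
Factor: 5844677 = 5844677^1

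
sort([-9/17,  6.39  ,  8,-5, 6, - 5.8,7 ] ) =[-5.8,-5,-9/17, 6, 6.39, 7, 8]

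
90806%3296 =1814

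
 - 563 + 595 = 32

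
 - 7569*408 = - 3088152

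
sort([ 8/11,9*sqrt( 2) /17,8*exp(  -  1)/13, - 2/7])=[-2/7, 8 *exp(- 1 ) /13,8/11, 9*sqrt(2 )/17]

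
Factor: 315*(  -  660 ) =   -  207900= - 2^2*3^3*5^2*7^1*11^1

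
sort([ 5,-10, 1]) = [-10,1 , 5]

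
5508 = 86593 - 81085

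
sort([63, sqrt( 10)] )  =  [sqrt(10 ), 63] 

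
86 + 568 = 654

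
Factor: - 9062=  - 2^1*23^1 * 197^1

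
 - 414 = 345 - 759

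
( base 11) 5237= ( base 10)6937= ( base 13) 3208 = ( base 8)15431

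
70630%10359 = 8476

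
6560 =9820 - 3260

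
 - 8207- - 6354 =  -1853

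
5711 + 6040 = 11751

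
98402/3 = 98402/3 = 32800.67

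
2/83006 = 1/41503  =  0.00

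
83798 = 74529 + 9269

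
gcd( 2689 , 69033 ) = 1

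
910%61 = 56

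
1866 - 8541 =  - 6675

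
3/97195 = 3/97195 = 0.00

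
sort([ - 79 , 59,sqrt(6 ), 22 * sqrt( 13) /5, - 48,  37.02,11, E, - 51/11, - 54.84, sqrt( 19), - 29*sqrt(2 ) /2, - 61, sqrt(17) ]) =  [ - 79,  -  61, - 54.84, - 48, - 29 * sqrt( 2)/2, - 51/11, sqrt( 6), E,sqrt(17), sqrt(19 ),11, 22 * sqrt(13 ) /5,  37.02, 59] 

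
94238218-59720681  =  34517537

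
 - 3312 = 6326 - 9638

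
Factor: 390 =2^1*3^1 * 5^1*13^1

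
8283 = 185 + 8098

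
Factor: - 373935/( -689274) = 485/894 = 2^( - 1 )*3^( - 1)*5^1* 97^1*149^( - 1) 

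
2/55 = 2/55 = 0.04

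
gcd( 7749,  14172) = 3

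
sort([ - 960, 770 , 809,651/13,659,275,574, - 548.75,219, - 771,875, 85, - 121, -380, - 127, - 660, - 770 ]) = [ - 960,  -  771, - 770, - 660, - 548.75, - 380, - 127, - 121,651/13, 85,219,275, 574  ,  659,770,809,  875 ]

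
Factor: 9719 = 9719^1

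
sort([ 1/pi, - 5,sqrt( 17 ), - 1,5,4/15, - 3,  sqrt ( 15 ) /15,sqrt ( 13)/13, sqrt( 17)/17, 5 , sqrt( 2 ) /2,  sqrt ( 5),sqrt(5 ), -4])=[ - 5, - 4,- 3, - 1 , sqrt( 17 ) /17, sqrt( 15)/15, 4/15,sqrt( 13 ) /13,1/pi,sqrt (2)/2,sqrt(  5),sqrt( 5),sqrt ( 17), 5,5]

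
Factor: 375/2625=1/7 = 7^ (-1)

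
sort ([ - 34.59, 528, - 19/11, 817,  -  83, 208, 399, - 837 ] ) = [ - 837 , - 83,-34.59,-19/11, 208, 399,528, 817]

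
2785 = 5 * 557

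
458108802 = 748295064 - 290186262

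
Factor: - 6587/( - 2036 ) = 2^ ( - 2)*7^1 * 509^(-1)*941^1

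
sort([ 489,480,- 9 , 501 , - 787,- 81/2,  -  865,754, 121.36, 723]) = [-865,-787, - 81/2 , - 9, 121.36 , 480,489 , 501,723,754]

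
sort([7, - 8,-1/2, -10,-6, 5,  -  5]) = [ - 10, - 8,-6,  -  5, - 1/2, 5, 7]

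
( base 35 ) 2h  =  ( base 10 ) 87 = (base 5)322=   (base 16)57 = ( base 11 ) 7a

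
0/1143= 0= 0.00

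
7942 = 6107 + 1835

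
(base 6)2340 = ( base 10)564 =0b1000110100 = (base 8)1064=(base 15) 279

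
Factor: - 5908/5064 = - 7/6 = - 2^( - 1)*3^( - 1)*7^1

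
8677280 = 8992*965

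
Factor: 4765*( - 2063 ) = - 5^1*953^1* 2063^1 =-  9830195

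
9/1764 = 1/196 = 0.01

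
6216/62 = 3108/31 = 100.26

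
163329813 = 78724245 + 84605568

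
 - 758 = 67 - 825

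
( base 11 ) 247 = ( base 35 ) 8d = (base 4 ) 10211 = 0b100100101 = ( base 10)293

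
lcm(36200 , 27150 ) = 108600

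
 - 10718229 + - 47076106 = - 57794335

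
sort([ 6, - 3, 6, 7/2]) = [-3, 7/2,6, 6]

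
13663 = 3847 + 9816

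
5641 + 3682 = 9323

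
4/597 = 4/597 = 0.01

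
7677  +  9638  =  17315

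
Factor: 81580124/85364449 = 2^2*101^1*113^1*1787^1*85364449^( - 1 ) 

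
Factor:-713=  - 23^1*31^1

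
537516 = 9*59724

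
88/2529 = 88/2529 = 0.03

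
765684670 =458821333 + 306863337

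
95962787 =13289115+82673672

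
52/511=52/511  =  0.10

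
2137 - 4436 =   -  2299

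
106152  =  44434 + 61718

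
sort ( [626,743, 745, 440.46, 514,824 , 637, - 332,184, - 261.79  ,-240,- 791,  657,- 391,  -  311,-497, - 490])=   [ -791,-497, - 490,  -  391, - 332, - 311, - 261.79, - 240, 184,440.46, 514, 626, 637,657,743 , 745,  824]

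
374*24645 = 9217230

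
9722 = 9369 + 353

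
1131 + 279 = 1410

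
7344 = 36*204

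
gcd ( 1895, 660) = 5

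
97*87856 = 8522032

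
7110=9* 790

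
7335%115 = 90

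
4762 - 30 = 4732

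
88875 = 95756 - 6881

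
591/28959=1/49 = 0.02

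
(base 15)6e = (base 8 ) 150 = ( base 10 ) 104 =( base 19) 59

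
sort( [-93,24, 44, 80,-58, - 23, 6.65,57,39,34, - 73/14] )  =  [  -  93,-58, - 23, - 73/14,6.65 , 24,34,39,44, 57,80 ]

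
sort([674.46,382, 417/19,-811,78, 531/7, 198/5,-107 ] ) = [-811, - 107,  417/19,198/5,531/7,  78,382, 674.46] 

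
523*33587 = 17566001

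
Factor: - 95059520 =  - 2^6*5^1*297061^1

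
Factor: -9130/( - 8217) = 10/9 = 2^1 * 3^( - 2 )*5^1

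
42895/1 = 42895 = 42895.00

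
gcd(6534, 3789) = 9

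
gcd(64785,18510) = 9255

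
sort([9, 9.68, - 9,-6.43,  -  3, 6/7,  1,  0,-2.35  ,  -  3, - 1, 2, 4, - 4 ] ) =[-9, - 6.43, - 4, - 3, - 3,- 2.35,- 1,0, 6/7, 1,2, 4, 9,  9.68]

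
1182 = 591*2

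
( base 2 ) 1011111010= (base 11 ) 633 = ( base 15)35C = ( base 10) 762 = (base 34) me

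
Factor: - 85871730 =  - 2^1*3^1*5^1*7^1*408913^1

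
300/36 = 8  +  1/3 = 8.33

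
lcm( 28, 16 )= 112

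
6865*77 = 528605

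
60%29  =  2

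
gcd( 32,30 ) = 2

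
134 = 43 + 91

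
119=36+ 83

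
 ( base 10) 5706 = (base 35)4n1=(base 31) 5t2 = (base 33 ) 57U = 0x164A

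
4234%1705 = 824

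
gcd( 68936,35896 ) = 56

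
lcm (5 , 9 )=45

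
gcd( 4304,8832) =16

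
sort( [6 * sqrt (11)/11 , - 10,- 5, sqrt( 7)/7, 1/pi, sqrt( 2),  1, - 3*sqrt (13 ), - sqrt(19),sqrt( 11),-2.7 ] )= [ - 3*sqrt( 13),  -  10, - 5, - sqrt(19), - 2.7, 1/pi , sqrt( 7 )/7, 1, sqrt(2), 6*sqrt( 11)/11, sqrt( 11 )]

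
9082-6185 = 2897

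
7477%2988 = 1501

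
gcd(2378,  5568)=58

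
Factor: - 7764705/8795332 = - 2^ ( - 2 )*3^2*5^1*7^( - 1)*13^1*73^ ( - 1 ) *331^(  -  1)*1021^1  =  - 597285/676564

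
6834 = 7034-200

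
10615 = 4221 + 6394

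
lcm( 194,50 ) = 4850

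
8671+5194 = 13865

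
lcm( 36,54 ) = 108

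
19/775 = 19/775= 0.02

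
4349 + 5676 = 10025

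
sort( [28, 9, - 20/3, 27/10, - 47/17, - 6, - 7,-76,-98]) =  [ - 98, - 76, - 7, - 20/3, - 6, - 47/17,27/10, 9,  28]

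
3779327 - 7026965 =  - 3247638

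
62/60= 1 + 1/30 = 1.03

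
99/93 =1 +2/31 = 1.06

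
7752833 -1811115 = 5941718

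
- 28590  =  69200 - 97790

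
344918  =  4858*71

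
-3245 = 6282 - 9527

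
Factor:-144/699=- 48/233 = - 2^4*3^1*233^ ( - 1)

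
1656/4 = 414 = 414.00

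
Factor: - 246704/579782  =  - 123352/289891= - 2^3*7^( - 1) * 17^1*907^1*41413^( - 1)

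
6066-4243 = 1823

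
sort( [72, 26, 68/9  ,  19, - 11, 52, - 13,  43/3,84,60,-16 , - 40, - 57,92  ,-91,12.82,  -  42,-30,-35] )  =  [  -  91, - 57, - 42, -40,-35, - 30, - 16, - 13, - 11,68/9, 12.82,43/3,19,26,52, 60, 72,84,92 ] 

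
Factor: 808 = 2^3 * 101^1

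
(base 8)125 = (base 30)2P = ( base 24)3D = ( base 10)85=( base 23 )3g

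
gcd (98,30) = 2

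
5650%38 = 26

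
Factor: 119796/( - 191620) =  - 447/715 = - 3^1*5^( - 1)*11^ ( - 1)*13^( - 1 ) * 149^1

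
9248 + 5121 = 14369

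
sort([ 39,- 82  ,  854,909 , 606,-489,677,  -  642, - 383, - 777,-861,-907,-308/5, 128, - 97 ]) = [ - 907, - 861, -777,-642, - 489, - 383, - 97 ,-82, -308/5, 39,128,606, 677,  854, 909]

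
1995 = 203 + 1792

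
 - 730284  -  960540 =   -  1690824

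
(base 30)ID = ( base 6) 2321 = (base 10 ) 553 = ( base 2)1000101001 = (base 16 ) 229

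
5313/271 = 19+164/271 = 19.61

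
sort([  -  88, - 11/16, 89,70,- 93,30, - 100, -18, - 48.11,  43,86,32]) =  [ -100, - 93, - 88, - 48.11, - 18,- 11/16,30,32,43,70, 86,89]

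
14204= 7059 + 7145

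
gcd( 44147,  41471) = 1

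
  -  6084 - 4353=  - 10437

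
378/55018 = 189/27509  =  0.01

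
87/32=2 + 23/32   =  2.72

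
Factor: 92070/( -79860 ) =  - 2^(- 1)*3^2 * 11^ ( -2) * 31^1 = - 279/242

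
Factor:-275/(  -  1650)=2^( - 1 )*3^( - 1) = 1/6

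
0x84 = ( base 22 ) 60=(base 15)8c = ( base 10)132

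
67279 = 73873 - 6594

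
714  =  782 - 68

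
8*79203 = 633624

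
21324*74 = 1577976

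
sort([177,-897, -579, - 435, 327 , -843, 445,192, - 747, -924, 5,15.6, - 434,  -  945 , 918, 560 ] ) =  [ - 945, - 924 , - 897,- 843,  -  747,  -  579, -435, -434  ,  5, 15.6, 177,192,327, 445,560,  918] 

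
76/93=76/93=0.82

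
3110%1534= 42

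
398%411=398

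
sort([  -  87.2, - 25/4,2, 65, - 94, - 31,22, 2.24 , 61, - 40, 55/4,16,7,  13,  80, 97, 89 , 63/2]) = [ - 94, - 87.2, - 40,-31, - 25/4, 2, 2.24, 7,13,55/4,16,22,63/2,61,65,80, 89,97]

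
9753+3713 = 13466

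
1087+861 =1948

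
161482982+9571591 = 171054573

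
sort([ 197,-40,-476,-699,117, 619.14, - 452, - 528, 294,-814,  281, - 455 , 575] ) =[-814, - 699,-528,-476,-455 , - 452 ,-40,  117, 197,281,  294, 575, 619.14] 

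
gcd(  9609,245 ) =1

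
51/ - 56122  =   - 1 + 56071/56122  =  - 0.00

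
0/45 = 0 = 0.00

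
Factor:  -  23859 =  - 3^2*11^1*241^1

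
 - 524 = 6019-6543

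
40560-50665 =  - 10105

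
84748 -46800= 37948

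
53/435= 53/435=0.12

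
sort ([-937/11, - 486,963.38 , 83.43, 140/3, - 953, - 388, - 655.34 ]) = [ - 953, - 655.34,-486, - 388, - 937/11,140/3,83.43,963.38 ] 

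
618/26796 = 103/4466 = 0.02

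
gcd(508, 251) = 1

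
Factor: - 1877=-1877^1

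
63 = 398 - 335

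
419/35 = 11 + 34/35 = 11.97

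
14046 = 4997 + 9049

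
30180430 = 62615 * 482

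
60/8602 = 30/4301=0.01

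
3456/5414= 1728/2707 = 0.64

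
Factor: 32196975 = 3^1*5^2*151^1*2843^1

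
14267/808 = 17  +  531/808 = 17.66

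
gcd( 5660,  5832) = 4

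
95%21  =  11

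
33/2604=11/868 = 0.01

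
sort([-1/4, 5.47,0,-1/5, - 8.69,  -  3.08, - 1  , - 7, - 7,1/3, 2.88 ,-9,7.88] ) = [ - 9, - 8.69,-7, - 7,-3.08,-1,  -  1/4, - 1/5,0,1/3, 2.88,5.47,7.88]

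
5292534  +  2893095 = 8185629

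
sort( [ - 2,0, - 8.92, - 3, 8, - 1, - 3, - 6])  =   [-8.92, - 6,-3, - 3,  -  2 , - 1, 0, 8]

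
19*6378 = 121182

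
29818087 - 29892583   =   - 74496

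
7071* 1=7071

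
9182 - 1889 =7293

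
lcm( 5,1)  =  5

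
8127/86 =94 + 1/2 = 94.50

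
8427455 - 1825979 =6601476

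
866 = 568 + 298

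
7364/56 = 263/2=131.50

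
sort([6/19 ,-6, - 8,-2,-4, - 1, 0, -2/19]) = [  -  8, - 6, - 4, - 2,-1, - 2/19, 0, 6/19] 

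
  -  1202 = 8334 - 9536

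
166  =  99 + 67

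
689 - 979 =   -  290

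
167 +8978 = 9145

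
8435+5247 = 13682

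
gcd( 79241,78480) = 1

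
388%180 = 28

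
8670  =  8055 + 615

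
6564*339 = 2225196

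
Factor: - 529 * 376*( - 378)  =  2^4*3^3 * 7^1*23^2*47^1 = 75185712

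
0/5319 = 0=0.00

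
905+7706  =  8611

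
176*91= 16016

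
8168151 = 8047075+121076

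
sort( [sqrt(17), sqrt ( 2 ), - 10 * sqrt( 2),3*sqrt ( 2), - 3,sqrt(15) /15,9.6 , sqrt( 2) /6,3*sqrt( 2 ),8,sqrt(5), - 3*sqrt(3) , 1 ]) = [ - 10*sqrt ( 2), - 3*sqrt (3),- 3,sqrt( 2)/6,  sqrt ( 15)/15,1, sqrt(2 ), sqrt ( 5) , sqrt ( 17),3*sqrt(  2),3*sqrt( 2)  ,  8,9.6] 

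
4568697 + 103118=4671815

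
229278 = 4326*53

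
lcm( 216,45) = 1080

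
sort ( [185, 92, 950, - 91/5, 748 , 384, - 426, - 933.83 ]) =[ - 933.83, - 426, - 91/5, 92,185,  384,  748, 950] 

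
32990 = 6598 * 5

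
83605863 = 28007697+55598166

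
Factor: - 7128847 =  - 11^1*307^1*2111^1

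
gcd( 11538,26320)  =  2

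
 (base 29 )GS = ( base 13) 2bb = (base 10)492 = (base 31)FR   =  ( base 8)754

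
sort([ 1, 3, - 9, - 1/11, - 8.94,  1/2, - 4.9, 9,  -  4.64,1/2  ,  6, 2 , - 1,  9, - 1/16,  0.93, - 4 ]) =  [ - 9, - 8.94,-4.9, - 4.64 , - 4, - 1, - 1/11, - 1/16 , 1/2,1/2, 0.93,1, 2,3,6,9, 9] 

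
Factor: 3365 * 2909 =9788785 = 5^1*673^1 * 2909^1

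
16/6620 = 4/1655 = 0.00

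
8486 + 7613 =16099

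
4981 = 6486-1505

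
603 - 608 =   -  5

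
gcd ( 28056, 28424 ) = 8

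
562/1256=281/628 =0.45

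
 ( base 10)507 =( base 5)4012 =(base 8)773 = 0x1fb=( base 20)157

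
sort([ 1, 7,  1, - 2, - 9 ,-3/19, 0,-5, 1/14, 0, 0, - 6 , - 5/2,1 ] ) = [ - 9, - 6,- 5,-5/2, - 2,-3/19, 0 , 0, 0,  1/14,1,1,  1,7]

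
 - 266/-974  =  133/487 = 0.27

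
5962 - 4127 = 1835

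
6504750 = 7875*826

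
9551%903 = 521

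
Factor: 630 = 2^1 * 3^2* 5^1 * 7^1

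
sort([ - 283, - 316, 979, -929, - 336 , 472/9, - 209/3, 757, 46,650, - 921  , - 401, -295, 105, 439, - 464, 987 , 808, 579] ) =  [-929, - 921, - 464,-401, -336, - 316, - 295 , - 283, - 209/3,46, 472/9,  105 , 439, 579, 650, 757,808,979  ,  987]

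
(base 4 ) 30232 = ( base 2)1100101110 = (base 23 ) 1C9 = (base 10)814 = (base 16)32e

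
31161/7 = 31161/7 = 4451.57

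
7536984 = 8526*884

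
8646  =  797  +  7849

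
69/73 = 69/73 = 0.95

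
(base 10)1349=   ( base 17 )4b6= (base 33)17T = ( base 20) 379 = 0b10101000101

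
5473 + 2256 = 7729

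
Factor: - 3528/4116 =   -  6/7 = - 2^1*3^1*7^( - 1) 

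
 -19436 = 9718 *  (-2)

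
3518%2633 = 885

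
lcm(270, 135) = 270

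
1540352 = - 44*( - 35008 ) 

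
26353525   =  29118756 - 2765231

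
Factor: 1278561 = 3^1 * 67^1 * 6361^1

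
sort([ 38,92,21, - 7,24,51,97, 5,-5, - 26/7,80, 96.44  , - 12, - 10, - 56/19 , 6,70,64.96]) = [ - 12, - 10,-7, - 5, - 26/7 , - 56/19,5,6,21, 24, 38,51,64.96,70,80, 92, 96.44,97 ] 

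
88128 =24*3672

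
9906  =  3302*3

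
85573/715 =119 + 488/715= 119.68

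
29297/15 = 1953 +2/15 = 1953.13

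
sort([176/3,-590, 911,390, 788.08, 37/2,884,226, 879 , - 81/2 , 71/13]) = [-590, - 81/2,71/13,37/2 , 176/3, 226,390,788.08 , 879, 884,  911] 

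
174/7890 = 29/1315 = 0.02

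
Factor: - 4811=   -  17^1*283^1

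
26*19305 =501930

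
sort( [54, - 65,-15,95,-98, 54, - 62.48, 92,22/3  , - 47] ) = [ - 98 , - 65, - 62.48, - 47, - 15 , 22/3,54,  54, 92, 95] 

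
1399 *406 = 567994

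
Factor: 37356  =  2^2 * 3^1*11^1*283^1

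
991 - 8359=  - 7368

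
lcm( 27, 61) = 1647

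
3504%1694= 116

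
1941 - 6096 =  - 4155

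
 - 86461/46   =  - 1880  +  19/46=- 1879.59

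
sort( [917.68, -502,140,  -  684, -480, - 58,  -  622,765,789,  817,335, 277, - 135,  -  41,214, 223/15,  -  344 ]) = [ - 684,-622,-502, - 480,  -  344,-135, - 58, - 41, 223/15, 140, 214,277,335, 765, 789, 817,917.68 ] 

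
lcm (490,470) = 23030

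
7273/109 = 7273/109 = 66.72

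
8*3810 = 30480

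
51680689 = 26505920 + 25174769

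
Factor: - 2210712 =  - 2^3*3^1 * 7^1*13159^1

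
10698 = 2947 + 7751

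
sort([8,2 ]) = [ 2,8] 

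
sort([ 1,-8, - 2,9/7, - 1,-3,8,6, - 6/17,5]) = [ - 8, - 3, - 2, - 1, - 6/17 , 1,9/7,5,6,8] 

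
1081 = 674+407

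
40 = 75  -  35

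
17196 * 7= 120372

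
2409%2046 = 363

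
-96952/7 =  - 96952/7  =  - 13850.29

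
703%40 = 23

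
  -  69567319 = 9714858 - 79282177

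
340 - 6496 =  - 6156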